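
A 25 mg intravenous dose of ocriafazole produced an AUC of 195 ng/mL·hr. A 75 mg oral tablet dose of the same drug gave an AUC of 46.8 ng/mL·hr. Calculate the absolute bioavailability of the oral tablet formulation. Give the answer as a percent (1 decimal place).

F = (AUC_ev / D_ev) / (AUC_iv / D_iv)
  = (46.8/75) / (195/25)
  = 0.624 / 7.8 = 0.0800
  = 8.00%

F = 8.0%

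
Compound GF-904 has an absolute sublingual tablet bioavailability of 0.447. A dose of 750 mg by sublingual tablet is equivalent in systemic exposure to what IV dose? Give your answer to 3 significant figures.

Systemic exposure from an extravascular dose = F × D_ev, so the equivalent IV dose is F × D_ev.
D_iv = F × D_ev = 0.447 × 750 = 335.25 mg

D_iv = 335 mg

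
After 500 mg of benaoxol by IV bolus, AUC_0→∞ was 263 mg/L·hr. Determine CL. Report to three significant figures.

CL = 1.90 L/hr

CL = Dose_iv / AUC_0→∞
   = 500 / 263 = 1.90114 L/hr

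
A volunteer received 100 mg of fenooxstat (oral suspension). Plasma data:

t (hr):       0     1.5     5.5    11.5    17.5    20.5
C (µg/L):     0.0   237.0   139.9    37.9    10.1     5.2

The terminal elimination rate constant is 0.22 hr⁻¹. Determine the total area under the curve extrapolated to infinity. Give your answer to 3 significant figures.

AUC = 1660 µg/L·hr

Trapezoidal AUC_0→20.5:
  [0→1.5]: (0.0+237.0)/2 × 1.5 = 177.75
  [1.5→5.5]: (237.0+139.9)/2 × 4 = 753.8
  [5.5→11.5]: (139.9+37.9)/2 × 6 = 533.4
  [11.5→17.5]: (37.9+10.1)/2 × 6 = 144.0
  [17.5→20.5]: (10.1+5.2)/2 × 3 = 22.95
  Sum = 1631.9 µg/L·hr
Extrapolated tail: C_last / k_e = 5.2 / 0.22 = 23.636
AUC_0→∞ = 1631.9 + 23.636 = 1655.536 µg/L·hr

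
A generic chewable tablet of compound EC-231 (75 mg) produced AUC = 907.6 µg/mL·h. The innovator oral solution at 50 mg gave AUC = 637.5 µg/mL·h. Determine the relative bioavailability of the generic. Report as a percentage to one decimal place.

F_rel = (AUC_test/D_test) / (AUC_ref/D_ref)
      = (907.6/75) / (637.5/50)
      = 12.1013 / 12.75 = 0.9491 = 94.91%

F_rel = 94.9%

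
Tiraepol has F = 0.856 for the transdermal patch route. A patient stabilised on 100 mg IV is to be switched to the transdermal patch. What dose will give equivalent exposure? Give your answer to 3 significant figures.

D_transdermal = 117 mg

For equal systemic exposure: F × D_ev = D_iv
D_ev = D_iv / F = 100 / 0.856 = 116.822 mg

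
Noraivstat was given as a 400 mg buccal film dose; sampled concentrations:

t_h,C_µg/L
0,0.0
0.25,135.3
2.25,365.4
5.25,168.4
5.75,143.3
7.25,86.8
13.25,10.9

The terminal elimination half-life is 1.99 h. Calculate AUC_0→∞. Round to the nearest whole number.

AUC = 1893 µg/L·h

Trapezoidal AUC_0→13.25:
  [0→0.25]: (0.0+135.3)/2 × 0.25 = 16.9125
  [0.25→2.25]: (135.3+365.4)/2 × 2 = 500.7
  [2.25→5.25]: (365.4+168.4)/2 × 3 = 800.7
  [5.25→5.75]: (168.4+143.3)/2 × 0.5 = 77.925
  [5.75→7.25]: (143.3+86.8)/2 × 1.5 = 172.575
  [7.25→13.25]: (86.8+10.9)/2 × 6 = 293.1
  Sum = 1861.9125 µg/L·h
k_e = ln2 / t½ = 0.693147 / 1.99 = 0.3483 h^-1
Extrapolated tail: C_last / k_e = 10.9 / 0.3483 = 31.295
AUC_0→∞ = 1861.9125 + 31.295 = 1893.2075 µg/L·h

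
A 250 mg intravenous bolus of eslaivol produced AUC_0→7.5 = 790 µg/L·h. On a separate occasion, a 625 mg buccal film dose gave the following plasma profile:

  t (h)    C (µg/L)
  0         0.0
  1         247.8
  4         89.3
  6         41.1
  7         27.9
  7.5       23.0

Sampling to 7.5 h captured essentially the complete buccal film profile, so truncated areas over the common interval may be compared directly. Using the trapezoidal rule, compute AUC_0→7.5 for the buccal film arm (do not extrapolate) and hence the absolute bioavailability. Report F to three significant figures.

Trapezoidal AUC_0→7.5 (buccal film):
  [0→1]: (0.0+247.8)/2 × 1 = 123.9
  [1→4]: (247.8+89.3)/2 × 3 = 505.65
  [4→6]: (89.3+41.1)/2 × 2 = 130.4
  [6→7]: (41.1+27.9)/2 × 1 = 34.5
  [7→7.5]: (27.9+23.0)/2 × 0.5 = 12.725
  Sum = 807.175 µg/L·h
F = (AUC_ev/D_ev)/(AUC_iv/D_iv) = (807.175/625)/(790/250) = 1.29148/3.16 = 0.4087

F = 0.409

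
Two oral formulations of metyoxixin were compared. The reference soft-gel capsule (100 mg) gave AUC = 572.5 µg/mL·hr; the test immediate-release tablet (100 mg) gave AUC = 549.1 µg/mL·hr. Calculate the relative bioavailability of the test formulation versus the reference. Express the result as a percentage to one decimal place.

F_rel = (AUC_test/D_test) / (AUC_ref/D_ref)
      = (549.1/100) / (572.5/100)
      = 5.491 / 5.725 = 0.9591 = 95.91%

F_rel = 95.9%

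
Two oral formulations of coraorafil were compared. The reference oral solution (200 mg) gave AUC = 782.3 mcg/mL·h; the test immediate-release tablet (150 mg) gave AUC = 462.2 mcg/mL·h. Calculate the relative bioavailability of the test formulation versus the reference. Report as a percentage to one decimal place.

F_rel = (AUC_test/D_test) / (AUC_ref/D_ref)
      = (462.2/150) / (782.3/200)
      = 3.08133 / 3.9115 = 0.7878 = 78.78%

F_rel = 78.8%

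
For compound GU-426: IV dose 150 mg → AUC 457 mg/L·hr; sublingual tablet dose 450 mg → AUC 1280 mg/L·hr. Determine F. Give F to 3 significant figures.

F = 0.934

F = (AUC_ev / D_ev) / (AUC_iv / D_iv)
  = (1280/450) / (457/150)
  = 2.84444 / 3.04667 = 0.9336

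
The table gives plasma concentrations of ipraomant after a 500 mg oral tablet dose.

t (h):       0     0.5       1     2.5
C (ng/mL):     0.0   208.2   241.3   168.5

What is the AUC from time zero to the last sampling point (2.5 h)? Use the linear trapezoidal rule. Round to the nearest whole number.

Trapezoidal AUC_0→2.5:
  [0→0.5]: (0.0+208.2)/2 × 0.5 = 52.05
  [0.5→1]: (208.2+241.3)/2 × 0.5 = 112.375
  [1→2.5]: (241.3+168.5)/2 × 1.5 = 307.35
  Sum = 471.775 ng/mL·h

AUC = 472 ng/mL·h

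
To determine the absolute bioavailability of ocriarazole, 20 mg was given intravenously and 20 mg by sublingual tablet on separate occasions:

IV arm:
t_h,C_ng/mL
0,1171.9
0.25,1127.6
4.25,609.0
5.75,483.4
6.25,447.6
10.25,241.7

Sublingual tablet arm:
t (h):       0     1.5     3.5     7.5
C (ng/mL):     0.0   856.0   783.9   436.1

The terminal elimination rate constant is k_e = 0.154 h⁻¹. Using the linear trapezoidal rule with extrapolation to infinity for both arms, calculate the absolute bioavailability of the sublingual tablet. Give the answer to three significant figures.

Trapezoidal AUC_0→10.25 (IV):
  [0→0.25]: (1171.9+1127.6)/2 × 0.25 = 287.4375
  [0.25→4.25]: (1127.6+609.0)/2 × 4 = 3473.2
  [4.25→5.75]: (609.0+483.4)/2 × 1.5 = 819.3
  [5.75→6.25]: (483.4+447.6)/2 × 0.5 = 232.75
  [6.25→10.25]: (447.6+241.7)/2 × 4 = 1378.6
  Sum = 6191.2875 ng/mL·h
IV tail: 241.7/0.154 = 1569.481; AUC_iv,0→∞ = 6191.2875 + 1569.481 = 7760.7685 ng/mL·h
Trapezoidal AUC_0→7.5 (sublingual tablet):
  [0→1.5]: (0.0+856.0)/2 × 1.5 = 642.0
  [1.5→3.5]: (856.0+783.9)/2 × 2 = 1639.9
  [3.5→7.5]: (783.9+436.1)/2 × 4 = 2440.0
  Sum = 4721.9 ng/mL·h
sublingual tablet tail: 436.1/0.154 = 2831.818; AUC_ev,0→∞ = 4721.9 + 2831.818 = 7553.718 ng/mL·h
F = (AUC_ev/D_ev)/(AUC_iv/D_iv) = (7553.718/20)/(7760.7685/20) = 377.6859/388.038 = 0.9733

F = 0.973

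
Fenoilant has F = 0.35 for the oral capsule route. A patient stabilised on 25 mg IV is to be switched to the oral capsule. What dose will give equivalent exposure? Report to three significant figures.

For equal systemic exposure: F × D_ev = D_iv
D_ev = D_iv / F = 25 / 0.35 = 71.4286 mg

D_oral = 71.4 mg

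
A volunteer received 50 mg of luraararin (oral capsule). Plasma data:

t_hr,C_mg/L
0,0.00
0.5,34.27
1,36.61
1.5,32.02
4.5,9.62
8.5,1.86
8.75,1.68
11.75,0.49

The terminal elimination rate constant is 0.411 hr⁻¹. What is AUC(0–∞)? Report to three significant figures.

Trapezoidal AUC_0→11.75:
  [0→0.5]: (0.00+34.27)/2 × 0.5 = 8.5675
  [0.5→1]: (34.27+36.61)/2 × 0.5 = 17.72
  [1→1.5]: (36.61+32.02)/2 × 0.5 = 17.1575
  [1.5→4.5]: (32.02+9.62)/2 × 3 = 62.46
  [4.5→8.5]: (9.62+1.86)/2 × 4 = 22.96
  [8.5→8.75]: (1.86+1.68)/2 × 0.25 = 0.4425
  [8.75→11.75]: (1.68+0.49)/2 × 3 = 3.255
  Sum = 132.5625 mg/L·hr
Extrapolated tail: C_last / k_e = 0.49 / 0.411 = 1.192
AUC_0→∞ = 132.5625 + 1.192 = 133.7545 mg/L·hr

AUC = 134 mg/L·hr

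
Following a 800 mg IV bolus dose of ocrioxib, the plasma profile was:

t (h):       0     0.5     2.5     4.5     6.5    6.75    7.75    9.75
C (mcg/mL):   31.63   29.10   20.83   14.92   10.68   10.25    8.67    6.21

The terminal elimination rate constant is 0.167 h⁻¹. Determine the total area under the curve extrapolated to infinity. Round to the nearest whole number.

Trapezoidal AUC_0→9.75:
  [0→0.5]: (31.63+29.10)/2 × 0.5 = 15.1825
  [0.5→2.5]: (29.10+20.83)/2 × 2 = 49.93
  [2.5→4.5]: (20.83+14.92)/2 × 2 = 35.75
  [4.5→6.5]: (14.92+10.68)/2 × 2 = 25.6
  [6.5→6.75]: (10.68+10.25)/2 × 0.25 = 2.61625
  [6.75→7.75]: (10.25+8.67)/2 × 1 = 9.46
  [7.75→9.75]: (8.67+6.21)/2 × 2 = 14.88
  Sum = 153.41875 mcg/mL·h
Extrapolated tail: C_last / k_e = 6.21 / 0.167 = 37.186
AUC_0→∞ = 153.41875 + 37.186 = 190.60475 mcg/mL·h

AUC = 191 mcg/mL·h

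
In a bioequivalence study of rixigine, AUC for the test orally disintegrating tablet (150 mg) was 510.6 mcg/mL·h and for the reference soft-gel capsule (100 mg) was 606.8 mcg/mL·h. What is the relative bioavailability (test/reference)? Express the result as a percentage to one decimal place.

F_rel = 56.1%

F_rel = (AUC_test/D_test) / (AUC_ref/D_ref)
      = (510.6/150) / (606.8/100)
      = 3.404 / 6.068 = 0.5610 = 56.10%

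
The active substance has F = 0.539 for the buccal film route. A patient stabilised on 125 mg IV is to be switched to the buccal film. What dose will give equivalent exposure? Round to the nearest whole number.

D_buccal = 232 mg

For equal systemic exposure: F × D_ev = D_iv
D_ev = D_iv / F = 125 / 0.539 = 231.911 mg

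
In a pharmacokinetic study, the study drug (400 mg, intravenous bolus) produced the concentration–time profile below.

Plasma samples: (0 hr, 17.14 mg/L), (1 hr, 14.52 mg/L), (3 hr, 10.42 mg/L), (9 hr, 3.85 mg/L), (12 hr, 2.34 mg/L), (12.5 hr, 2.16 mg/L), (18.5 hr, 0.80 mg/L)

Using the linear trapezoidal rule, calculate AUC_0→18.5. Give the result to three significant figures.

AUC = 103 mg/L·hr

Trapezoidal AUC_0→18.5:
  [0→1]: (17.14+14.52)/2 × 1 = 15.83
  [1→3]: (14.52+10.42)/2 × 2 = 24.94
  [3→9]: (10.42+3.85)/2 × 6 = 42.81
  [9→12]: (3.85+2.34)/2 × 3 = 9.285
  [12→12.5]: (2.34+2.16)/2 × 0.5 = 1.125
  [12.5→18.5]: (2.16+0.80)/2 × 6 = 8.88
  Sum = 102.87 mg/L·hr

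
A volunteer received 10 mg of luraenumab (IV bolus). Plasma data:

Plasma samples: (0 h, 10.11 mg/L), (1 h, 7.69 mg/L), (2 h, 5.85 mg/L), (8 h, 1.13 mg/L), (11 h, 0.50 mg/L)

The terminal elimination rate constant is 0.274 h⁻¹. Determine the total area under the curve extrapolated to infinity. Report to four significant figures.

AUC = 40.88 mg/L·h

Trapezoidal AUC_0→11:
  [0→1]: (10.11+7.69)/2 × 1 = 8.9
  [1→2]: (7.69+5.85)/2 × 1 = 6.77
  [2→8]: (5.85+1.13)/2 × 6 = 20.94
  [8→11]: (1.13+0.50)/2 × 3 = 2.445
  Sum = 39.055 mg/L·h
Extrapolated tail: C_last / k_e = 0.50 / 0.274 = 1.825
AUC_0→∞ = 39.055 + 1.825 = 40.88 mg/L·h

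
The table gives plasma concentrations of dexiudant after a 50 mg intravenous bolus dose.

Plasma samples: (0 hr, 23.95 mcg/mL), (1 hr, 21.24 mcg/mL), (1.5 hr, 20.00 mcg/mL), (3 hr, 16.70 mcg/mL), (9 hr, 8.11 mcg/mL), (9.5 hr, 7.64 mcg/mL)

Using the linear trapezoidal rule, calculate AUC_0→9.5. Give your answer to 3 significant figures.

Trapezoidal AUC_0→9.5:
  [0→1]: (23.95+21.24)/2 × 1 = 22.595
  [1→1.5]: (21.24+20.00)/2 × 0.5 = 10.31
  [1.5→3]: (20.00+16.70)/2 × 1.5 = 27.525
  [3→9]: (16.70+8.11)/2 × 6 = 74.43
  [9→9.5]: (8.11+7.64)/2 × 0.5 = 3.9375
  Sum = 138.7975 mcg/mL·hr

AUC = 139 mcg/mL·hr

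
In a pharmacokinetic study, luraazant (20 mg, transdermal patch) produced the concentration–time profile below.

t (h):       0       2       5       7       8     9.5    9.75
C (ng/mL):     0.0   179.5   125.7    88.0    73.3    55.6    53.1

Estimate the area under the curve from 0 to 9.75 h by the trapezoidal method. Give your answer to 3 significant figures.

Trapezoidal AUC_0→9.75:
  [0→2]: (0.0+179.5)/2 × 2 = 179.5
  [2→5]: (179.5+125.7)/2 × 3 = 457.8
  [5→7]: (125.7+88.0)/2 × 2 = 213.7
  [7→8]: (88.0+73.3)/2 × 1 = 80.65
  [8→9.5]: (73.3+55.6)/2 × 1.5 = 96.675
  [9.5→9.75]: (55.6+53.1)/2 × 0.25 = 13.5875
  Sum = 1041.9125 ng/mL·h

AUC = 1040 ng/mL·h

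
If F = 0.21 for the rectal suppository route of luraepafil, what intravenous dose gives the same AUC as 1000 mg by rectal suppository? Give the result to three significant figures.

D_iv = 210 mg

Systemic exposure from an extravascular dose = F × D_ev, so the equivalent IV dose is F × D_ev.
D_iv = F × D_ev = 0.21 × 1000 = 210 mg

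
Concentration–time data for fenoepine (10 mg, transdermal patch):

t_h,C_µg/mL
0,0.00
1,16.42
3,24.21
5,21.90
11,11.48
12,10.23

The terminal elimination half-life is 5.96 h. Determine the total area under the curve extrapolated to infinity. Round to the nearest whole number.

AUC = 294 µg/mL·h

Trapezoidal AUC_0→12:
  [0→1]: (0.00+16.42)/2 × 1 = 8.21
  [1→3]: (16.42+24.21)/2 × 2 = 40.63
  [3→5]: (24.21+21.90)/2 × 2 = 46.11
  [5→11]: (21.90+11.48)/2 × 6 = 100.14
  [11→12]: (11.48+10.23)/2 × 1 = 10.855
  Sum = 205.945 µg/mL·h
k_e = ln2 / t½ = 0.693147 / 5.96 = 0.1163 h^-1
Extrapolated tail: C_last / k_e = 10.23 / 0.1163 = 87.962
AUC_0→∞ = 205.945 + 87.962 = 293.907 µg/mL·h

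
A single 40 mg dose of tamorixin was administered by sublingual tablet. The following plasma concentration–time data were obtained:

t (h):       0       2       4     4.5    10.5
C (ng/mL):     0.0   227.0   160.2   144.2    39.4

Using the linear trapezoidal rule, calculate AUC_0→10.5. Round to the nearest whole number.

AUC = 1241 ng/mL·h

Trapezoidal AUC_0→10.5:
  [0→2]: (0.0+227.0)/2 × 2 = 227.0
  [2→4]: (227.0+160.2)/2 × 2 = 387.2
  [4→4.5]: (160.2+144.2)/2 × 0.5 = 76.1
  [4.5→10.5]: (144.2+39.4)/2 × 6 = 550.8
  Sum = 1241.1 ng/mL·h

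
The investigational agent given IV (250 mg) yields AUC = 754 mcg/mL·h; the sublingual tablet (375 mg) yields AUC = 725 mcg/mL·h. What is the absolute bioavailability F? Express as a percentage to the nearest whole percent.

F = (AUC_ev / D_ev) / (AUC_iv / D_iv)
  = (725/375) / (754/250)
  = 1.93333 / 3.016 = 0.6410
  = 64.10%

F = 64%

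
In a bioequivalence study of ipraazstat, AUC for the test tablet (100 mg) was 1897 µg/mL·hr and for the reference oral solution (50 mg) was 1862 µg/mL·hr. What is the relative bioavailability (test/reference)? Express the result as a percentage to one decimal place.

F_rel = (AUC_test/D_test) / (AUC_ref/D_ref)
      = (1897/100) / (1862/50)
      = 18.97 / 37.24 = 0.5094 = 50.94%

F_rel = 50.9%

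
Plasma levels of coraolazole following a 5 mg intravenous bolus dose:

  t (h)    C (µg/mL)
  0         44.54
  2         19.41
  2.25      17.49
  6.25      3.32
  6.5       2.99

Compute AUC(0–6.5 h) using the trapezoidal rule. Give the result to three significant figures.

Trapezoidal AUC_0→6.5:
  [0→2]: (44.54+19.41)/2 × 2 = 63.95
  [2→2.25]: (19.41+17.49)/2 × 0.25 = 4.6125
  [2.25→6.25]: (17.49+3.32)/2 × 4 = 41.62
  [6.25→6.5]: (3.32+2.99)/2 × 0.25 = 0.78875
  Sum = 110.97125 µg/mL·h

AUC = 111 µg/mL·h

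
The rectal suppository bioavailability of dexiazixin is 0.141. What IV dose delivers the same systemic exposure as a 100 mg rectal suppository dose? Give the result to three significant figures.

Systemic exposure from an extravascular dose = F × D_ev, so the equivalent IV dose is F × D_ev.
D_iv = F × D_ev = 0.141 × 100 = 14.1 mg

D_iv = 14.1 mg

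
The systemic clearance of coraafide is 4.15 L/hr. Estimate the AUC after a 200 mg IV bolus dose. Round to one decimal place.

AUC = 48.2 mg/L·hr

AUC_0→∞ = Dose_iv / CL
        = 200 / 4.15 = 48.1928 mg/L·hr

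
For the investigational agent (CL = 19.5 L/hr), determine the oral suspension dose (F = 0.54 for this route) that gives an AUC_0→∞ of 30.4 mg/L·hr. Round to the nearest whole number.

Dose = 1098 mg

Dose = CL × AUC_0→∞ / F
     = 19.5 × 30.4 / 0.54 = 1097.78 mg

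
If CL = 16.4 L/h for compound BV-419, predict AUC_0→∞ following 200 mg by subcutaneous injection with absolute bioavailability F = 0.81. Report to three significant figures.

AUC_0→∞ = F × Dose / CL
        = 0.81 × 200 / 16.4 = 9.87805 mg/L·h

AUC = 9.88 mg/L·h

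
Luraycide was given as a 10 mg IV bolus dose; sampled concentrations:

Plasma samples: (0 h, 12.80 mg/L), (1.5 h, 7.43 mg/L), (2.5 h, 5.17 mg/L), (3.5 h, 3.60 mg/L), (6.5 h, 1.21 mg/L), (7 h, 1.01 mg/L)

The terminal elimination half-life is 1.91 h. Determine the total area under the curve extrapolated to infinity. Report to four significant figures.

Trapezoidal AUC_0→7:
  [0→1.5]: (12.80+7.43)/2 × 1.5 = 15.1725
  [1.5→2.5]: (7.43+5.17)/2 × 1 = 6.3
  [2.5→3.5]: (5.17+3.60)/2 × 1 = 4.385
  [3.5→6.5]: (3.60+1.21)/2 × 3 = 7.215
  [6.5→7]: (1.21+1.01)/2 × 0.5 = 0.555
  Sum = 33.6275 mg/L·h
k_e = ln2 / t½ = 0.693147 / 1.91 = 0.3629 h^-1
Extrapolated tail: C_last / k_e = 1.01 / 0.3629 = 2.783
AUC_0→∞ = 33.6275 + 2.783 = 36.4105 mg/L·h

AUC = 36.41 mg/L·h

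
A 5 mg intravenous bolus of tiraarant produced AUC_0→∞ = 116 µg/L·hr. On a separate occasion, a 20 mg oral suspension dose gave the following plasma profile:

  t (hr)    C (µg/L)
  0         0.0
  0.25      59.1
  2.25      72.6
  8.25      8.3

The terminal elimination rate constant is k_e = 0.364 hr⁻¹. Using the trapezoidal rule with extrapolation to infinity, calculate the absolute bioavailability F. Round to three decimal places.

F = 0.872

Trapezoidal AUC_0→8.25 (oral suspension):
  [0→0.25]: (0.0+59.1)/2 × 0.25 = 7.3875
  [0.25→2.25]: (59.1+72.6)/2 × 2 = 131.7
  [2.25→8.25]: (72.6+8.3)/2 × 6 = 242.7
  Sum = 381.7875 µg/L·hr
Tail: C_last/k_e = 8.3/0.364 = 22.802
AUC_0→∞ (oral suspension) = 381.7875 + 22.802 = 404.5895 µg/L·hr
F = (AUC_ev/D_ev)/(AUC_iv/D_iv) = (404.5895/20)/(116/5) = 20.229475/23.2 = 0.8720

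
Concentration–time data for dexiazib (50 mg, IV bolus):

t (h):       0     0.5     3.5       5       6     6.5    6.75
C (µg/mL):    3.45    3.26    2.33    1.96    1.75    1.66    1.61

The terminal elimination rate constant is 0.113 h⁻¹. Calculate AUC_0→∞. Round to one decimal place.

AUC = 30.6 µg/mL·h

Trapezoidal AUC_0→6.75:
  [0→0.5]: (3.45+3.26)/2 × 0.5 = 1.6775
  [0.5→3.5]: (3.26+2.33)/2 × 3 = 8.385
  [3.5→5]: (2.33+1.96)/2 × 1.5 = 3.2175
  [5→6]: (1.96+1.75)/2 × 1 = 1.855
  [6→6.5]: (1.75+1.66)/2 × 0.5 = 0.8525
  [6.5→6.75]: (1.66+1.61)/2 × 0.25 = 0.40875
  Sum = 16.39625 µg/mL·h
Extrapolated tail: C_last / k_e = 1.61 / 0.113 = 14.248
AUC_0→∞ = 16.39625 + 14.248 = 30.64425 µg/mL·h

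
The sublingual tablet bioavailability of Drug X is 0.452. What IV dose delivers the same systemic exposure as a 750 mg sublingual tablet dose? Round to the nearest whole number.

Systemic exposure from an extravascular dose = F × D_ev, so the equivalent IV dose is F × D_ev.
D_iv = F × D_ev = 0.452 × 750 = 339 mg

D_iv = 339 mg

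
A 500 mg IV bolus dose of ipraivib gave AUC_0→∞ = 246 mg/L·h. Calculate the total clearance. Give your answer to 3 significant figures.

CL = Dose_iv / AUC_0→∞
   = 500 / 246 = 2.03252 L/h

CL = 2.03 L/h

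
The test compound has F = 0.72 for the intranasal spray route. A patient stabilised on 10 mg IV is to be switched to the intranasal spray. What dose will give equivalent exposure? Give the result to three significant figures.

For equal systemic exposure: F × D_ev = D_iv
D_ev = D_iv / F = 10 / 0.72 = 13.8889 mg

D_intranasal = 13.9 mg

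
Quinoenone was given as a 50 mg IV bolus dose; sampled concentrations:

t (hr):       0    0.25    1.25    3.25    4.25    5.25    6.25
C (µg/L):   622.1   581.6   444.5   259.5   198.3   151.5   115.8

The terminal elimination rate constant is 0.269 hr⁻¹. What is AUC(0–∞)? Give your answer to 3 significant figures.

Trapezoidal AUC_0→6.25:
  [0→0.25]: (622.1+581.6)/2 × 0.25 = 150.4625
  [0.25→1.25]: (581.6+444.5)/2 × 1 = 513.05
  [1.25→3.25]: (444.5+259.5)/2 × 2 = 704.0
  [3.25→4.25]: (259.5+198.3)/2 × 1 = 228.9
  [4.25→5.25]: (198.3+151.5)/2 × 1 = 174.9
  [5.25→6.25]: (151.5+115.8)/2 × 1 = 133.65
  Sum = 1904.9625 µg/L·hr
Extrapolated tail: C_last / k_e = 115.8 / 0.269 = 430.483
AUC_0→∞ = 1904.9625 + 430.483 = 2335.4455 µg/L·hr

AUC = 2340 µg/L·hr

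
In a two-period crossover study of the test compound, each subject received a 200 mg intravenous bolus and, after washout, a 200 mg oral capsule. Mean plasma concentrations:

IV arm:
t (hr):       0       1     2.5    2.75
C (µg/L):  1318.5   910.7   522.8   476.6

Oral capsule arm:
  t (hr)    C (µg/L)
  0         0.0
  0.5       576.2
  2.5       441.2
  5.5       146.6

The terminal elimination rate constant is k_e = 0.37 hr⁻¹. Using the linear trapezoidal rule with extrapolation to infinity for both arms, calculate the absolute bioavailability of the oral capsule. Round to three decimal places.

F = 0.677

Trapezoidal AUC_0→2.75 (IV):
  [0→1]: (1318.5+910.7)/2 × 1 = 1114.6
  [1→2.5]: (910.7+522.8)/2 × 1.5 = 1075.125
  [2.5→2.75]: (522.8+476.6)/2 × 0.25 = 124.925
  Sum = 2314.65 µg/L·hr
IV tail: 476.6/0.37 = 1288.108; AUC_iv,0→∞ = 2314.65 + 1288.108 = 3602.758 µg/L·hr
Trapezoidal AUC_0→5.5 (oral capsule):
  [0→0.5]: (0.0+576.2)/2 × 0.5 = 144.05
  [0.5→2.5]: (576.2+441.2)/2 × 2 = 1017.4
  [2.5→5.5]: (441.2+146.6)/2 × 3 = 881.7
  Sum = 2043.15 µg/L·hr
oral capsule tail: 146.6/0.37 = 396.216; AUC_ev,0→∞ = 2043.15 + 396.216 = 2439.366 µg/L·hr
F = (AUC_ev/D_ev)/(AUC_iv/D_iv) = (2439.366/200)/(3602.758/200) = 12.19683/18.01379 = 0.6771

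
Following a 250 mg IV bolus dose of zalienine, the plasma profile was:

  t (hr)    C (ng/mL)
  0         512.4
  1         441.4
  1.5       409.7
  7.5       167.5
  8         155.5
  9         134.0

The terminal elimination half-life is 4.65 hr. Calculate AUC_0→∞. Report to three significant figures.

AUC = 3550 ng/mL·hr

Trapezoidal AUC_0→9:
  [0→1]: (512.4+441.4)/2 × 1 = 476.9
  [1→1.5]: (441.4+409.7)/2 × 0.5 = 212.775
  [1.5→7.5]: (409.7+167.5)/2 × 6 = 1731.6
  [7.5→8]: (167.5+155.5)/2 × 0.5 = 80.75
  [8→9]: (155.5+134.0)/2 × 1 = 144.75
  Sum = 2646.775 ng/mL·hr
k_e = ln2 / t½ = 0.693147 / 4.65 = 0.1491 hr^-1
Extrapolated tail: C_last / k_e = 134.0 / 0.1491 = 898.726
AUC_0→∞ = 2646.775 + 898.726 = 3545.501 ng/mL·hr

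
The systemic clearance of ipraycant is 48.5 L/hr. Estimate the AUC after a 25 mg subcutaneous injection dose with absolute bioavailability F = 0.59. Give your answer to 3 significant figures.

AUC = 0.304 mg/L·hr

AUC_0→∞ = F × Dose / CL
        = 0.59 × 25 / 48.5 = 0.304124 mg/L·hr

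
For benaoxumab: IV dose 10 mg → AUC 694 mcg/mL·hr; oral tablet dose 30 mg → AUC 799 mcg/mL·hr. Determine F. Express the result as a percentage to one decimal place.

F = (AUC_ev / D_ev) / (AUC_iv / D_iv)
  = (799/30) / (694/10)
  = 26.6333 / 69.4 = 0.3838
  = 38.38%

F = 38.4%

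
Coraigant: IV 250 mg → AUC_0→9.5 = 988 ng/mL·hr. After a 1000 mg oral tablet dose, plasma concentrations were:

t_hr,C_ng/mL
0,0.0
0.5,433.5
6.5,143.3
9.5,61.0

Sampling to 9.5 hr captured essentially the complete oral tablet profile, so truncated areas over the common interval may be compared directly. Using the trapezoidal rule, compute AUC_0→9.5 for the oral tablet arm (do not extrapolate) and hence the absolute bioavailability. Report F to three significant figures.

Trapezoidal AUC_0→9.5 (oral tablet):
  [0→0.5]: (0.0+433.5)/2 × 0.5 = 108.375
  [0.5→6.5]: (433.5+143.3)/2 × 6 = 1730.4
  [6.5→9.5]: (143.3+61.0)/2 × 3 = 306.45
  Sum = 2145.225 ng/mL·hr
F = (AUC_ev/D_ev)/(AUC_iv/D_iv) = (2145.225/1000)/(988/250) = 2.145225/3.952 = 0.5428

F = 0.543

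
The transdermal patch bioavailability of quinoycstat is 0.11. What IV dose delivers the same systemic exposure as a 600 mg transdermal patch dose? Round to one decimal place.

Systemic exposure from an extravascular dose = F × D_ev, so the equivalent IV dose is F × D_ev.
D_iv = F × D_ev = 0.11 × 600 = 66 mg

D_iv = 66.0 mg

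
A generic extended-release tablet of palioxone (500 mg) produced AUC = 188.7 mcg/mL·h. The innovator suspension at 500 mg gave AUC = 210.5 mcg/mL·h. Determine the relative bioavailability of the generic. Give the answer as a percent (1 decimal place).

F_rel = 89.6%

F_rel = (AUC_test/D_test) / (AUC_ref/D_ref)
      = (188.7/500) / (210.5/500)
      = 0.3774 / 0.421 = 0.8964 = 89.64%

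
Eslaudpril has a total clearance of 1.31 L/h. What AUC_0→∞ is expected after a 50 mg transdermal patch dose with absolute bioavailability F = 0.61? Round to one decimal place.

AUC = 23.3 mg/L·h

AUC_0→∞ = F × Dose / CL
        = 0.61 × 50 / 1.31 = 23.2824 mg/L·h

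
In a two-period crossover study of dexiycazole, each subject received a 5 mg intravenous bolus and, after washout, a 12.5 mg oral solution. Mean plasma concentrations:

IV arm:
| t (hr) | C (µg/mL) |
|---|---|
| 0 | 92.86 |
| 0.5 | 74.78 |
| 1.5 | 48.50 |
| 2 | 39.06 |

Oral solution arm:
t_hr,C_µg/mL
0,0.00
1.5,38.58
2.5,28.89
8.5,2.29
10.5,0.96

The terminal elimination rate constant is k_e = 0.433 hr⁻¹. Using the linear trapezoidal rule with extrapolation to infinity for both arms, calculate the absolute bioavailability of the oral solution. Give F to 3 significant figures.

Trapezoidal AUC_0→2 (IV):
  [0→0.5]: (92.86+74.78)/2 × 0.5 = 41.91
  [0.5→1.5]: (74.78+48.50)/2 × 1 = 61.64
  [1.5→2]: (48.50+39.06)/2 × 0.5 = 21.89
  Sum = 125.44 µg/mL·hr
IV tail: 39.06/0.433 = 90.208; AUC_iv,0→∞ = 125.44 + 90.208 = 215.648 µg/mL·hr
Trapezoidal AUC_0→10.5 (oral solution):
  [0→1.5]: (0.00+38.58)/2 × 1.5 = 28.935
  [1.5→2.5]: (38.58+28.89)/2 × 1 = 33.735
  [2.5→8.5]: (28.89+2.29)/2 × 6 = 93.54
  [8.5→10.5]: (2.29+0.96)/2 × 2 = 3.25
  Sum = 159.46 µg/mL·hr
oral solution tail: 0.96/0.433 = 2.217; AUC_ev,0→∞ = 159.46 + 2.217 = 161.677 µg/mL·hr
F = (AUC_ev/D_ev)/(AUC_iv/D_iv) = (161.677/12.5)/(215.648/5) = 12.93416/43.1296 = 0.2999

F = 0.300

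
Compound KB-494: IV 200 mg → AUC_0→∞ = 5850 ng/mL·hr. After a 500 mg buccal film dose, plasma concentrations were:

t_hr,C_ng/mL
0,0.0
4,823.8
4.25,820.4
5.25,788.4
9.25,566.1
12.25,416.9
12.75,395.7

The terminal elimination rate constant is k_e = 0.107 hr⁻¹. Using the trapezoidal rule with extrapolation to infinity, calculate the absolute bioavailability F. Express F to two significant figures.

Trapezoidal AUC_0→12.75 (buccal film):
  [0→4]: (0.0+823.8)/2 × 4 = 1647.6
  [4→4.25]: (823.8+820.4)/2 × 0.25 = 205.525
  [4.25→5.25]: (820.4+788.4)/2 × 1 = 804.4
  [5.25→9.25]: (788.4+566.1)/2 × 4 = 2709.0
  [9.25→12.25]: (566.1+416.9)/2 × 3 = 1474.5
  [12.25→12.75]: (416.9+395.7)/2 × 0.5 = 203.15
  Sum = 7044.175 ng/mL·hr
Tail: C_last/k_e = 395.7/0.107 = 3698.131
AUC_0→∞ (buccal film) = 7044.175 + 3698.131 = 10742.306 ng/mL·hr
F = (AUC_ev/D_ev)/(AUC_iv/D_iv) = (10742.306/500)/(5850/200) = 21.484612/29.25 = 0.7345

F = 0.73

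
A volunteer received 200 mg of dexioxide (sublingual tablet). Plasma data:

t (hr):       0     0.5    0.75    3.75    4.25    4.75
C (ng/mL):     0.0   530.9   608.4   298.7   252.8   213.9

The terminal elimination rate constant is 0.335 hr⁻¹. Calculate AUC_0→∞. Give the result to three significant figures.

Trapezoidal AUC_0→4.75:
  [0→0.5]: (0.0+530.9)/2 × 0.5 = 132.725
  [0.5→0.75]: (530.9+608.4)/2 × 0.25 = 142.4125
  [0.75→3.75]: (608.4+298.7)/2 × 3 = 1360.65
  [3.75→4.25]: (298.7+252.8)/2 × 0.5 = 137.875
  [4.25→4.75]: (252.8+213.9)/2 × 0.5 = 116.675
  Sum = 1890.3375 ng/mL·hr
Extrapolated tail: C_last / k_e = 213.9 / 0.335 = 638.507
AUC_0→∞ = 1890.3375 + 638.507 = 2528.8445 ng/mL·hr

AUC = 2530 ng/mL·hr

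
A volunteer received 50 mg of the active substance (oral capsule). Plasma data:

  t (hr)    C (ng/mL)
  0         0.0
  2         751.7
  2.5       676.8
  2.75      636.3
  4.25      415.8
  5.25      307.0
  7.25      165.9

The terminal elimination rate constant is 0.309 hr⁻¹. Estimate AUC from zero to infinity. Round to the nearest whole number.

Trapezoidal AUC_0→7.25:
  [0→2]: (0.0+751.7)/2 × 2 = 751.7
  [2→2.5]: (751.7+676.8)/2 × 0.5 = 357.125
  [2.5→2.75]: (676.8+636.3)/2 × 0.25 = 164.1375
  [2.75→4.25]: (636.3+415.8)/2 × 1.5 = 789.075
  [4.25→5.25]: (415.8+307.0)/2 × 1 = 361.4
  [5.25→7.25]: (307.0+165.9)/2 × 2 = 472.9
  Sum = 2896.3375 ng/mL·hr
Extrapolated tail: C_last / k_e = 165.9 / 0.309 = 536.893
AUC_0→∞ = 2896.3375 + 536.893 = 3433.2305 ng/mL·hr

AUC = 3433 ng/mL·hr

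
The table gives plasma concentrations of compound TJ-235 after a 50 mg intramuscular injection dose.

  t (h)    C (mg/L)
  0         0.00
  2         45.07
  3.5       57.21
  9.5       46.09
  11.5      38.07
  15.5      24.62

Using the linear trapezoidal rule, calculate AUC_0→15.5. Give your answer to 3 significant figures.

Trapezoidal AUC_0→15.5:
  [0→2]: (0.00+45.07)/2 × 2 = 45.07
  [2→3.5]: (45.07+57.21)/2 × 1.5 = 76.71
  [3.5→9.5]: (57.21+46.09)/2 × 6 = 309.9
  [9.5→11.5]: (46.09+38.07)/2 × 2 = 84.16
  [11.5→15.5]: (38.07+24.62)/2 × 4 = 125.38
  Sum = 641.22 mg/L·h

AUC = 641 mg/L·h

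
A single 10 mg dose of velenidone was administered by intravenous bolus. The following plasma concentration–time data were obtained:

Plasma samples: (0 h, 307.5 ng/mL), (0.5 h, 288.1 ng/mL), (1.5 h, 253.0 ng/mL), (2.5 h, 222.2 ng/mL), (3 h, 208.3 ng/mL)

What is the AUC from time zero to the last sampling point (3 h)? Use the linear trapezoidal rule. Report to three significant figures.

AUC = 765 ng/mL·h

Trapezoidal AUC_0→3:
  [0→0.5]: (307.5+288.1)/2 × 0.5 = 148.9
  [0.5→1.5]: (288.1+253.0)/2 × 1 = 270.55
  [1.5→2.5]: (253.0+222.2)/2 × 1 = 237.6
  [2.5→3]: (222.2+208.3)/2 × 0.5 = 107.625
  Sum = 764.675 ng/mL·h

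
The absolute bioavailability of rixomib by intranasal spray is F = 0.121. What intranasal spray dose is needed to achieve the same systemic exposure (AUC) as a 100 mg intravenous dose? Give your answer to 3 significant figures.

For equal systemic exposure: F × D_ev = D_iv
D_ev = D_iv / F = 100 / 0.121 = 826.446 mg

D_intranasal = 826 mg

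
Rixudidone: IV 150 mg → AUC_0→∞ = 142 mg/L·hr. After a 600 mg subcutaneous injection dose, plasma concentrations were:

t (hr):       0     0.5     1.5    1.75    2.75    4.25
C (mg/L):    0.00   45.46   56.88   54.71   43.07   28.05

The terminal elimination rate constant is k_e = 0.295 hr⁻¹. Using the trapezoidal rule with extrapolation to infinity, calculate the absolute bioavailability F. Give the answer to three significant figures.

F = 0.482

Trapezoidal AUC_0→4.25 (subcutaneous injection):
  [0→0.5]: (0.00+45.46)/2 × 0.5 = 11.365
  [0.5→1.5]: (45.46+56.88)/2 × 1 = 51.17
  [1.5→1.75]: (56.88+54.71)/2 × 0.25 = 13.94875
  [1.75→2.75]: (54.71+43.07)/2 × 1 = 48.89
  [2.75→4.25]: (43.07+28.05)/2 × 1.5 = 53.34
  Sum = 178.71375 mg/L·hr
Tail: C_last/k_e = 28.05/0.295 = 95.085
AUC_0→∞ (subcutaneous injection) = 178.71375 + 95.085 = 273.79875 mg/L·hr
F = (AUC_ev/D_ev)/(AUC_iv/D_iv) = (273.79875/600)/(142/150) = 0.45633125/0.946667 = 0.4820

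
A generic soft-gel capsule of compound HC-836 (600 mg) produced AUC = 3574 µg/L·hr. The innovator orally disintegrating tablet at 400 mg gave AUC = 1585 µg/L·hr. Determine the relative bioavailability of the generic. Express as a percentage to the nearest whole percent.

F_rel = 150%

F_rel = (AUC_test/D_test) / (AUC_ref/D_ref)
      = (3574/600) / (1585/400)
      = 5.95667 / 3.9625 = 1.5033 = 150.33%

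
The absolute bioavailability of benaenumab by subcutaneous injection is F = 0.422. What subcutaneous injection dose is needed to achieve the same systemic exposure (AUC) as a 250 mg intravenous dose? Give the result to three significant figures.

For equal systemic exposure: F × D_ev = D_iv
D_ev = D_iv / F = 250 / 0.422 = 592.417 mg

D_subcutaneous = 592 mg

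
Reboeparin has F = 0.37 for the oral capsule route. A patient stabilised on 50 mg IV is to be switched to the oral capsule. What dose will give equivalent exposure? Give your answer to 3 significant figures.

D_oral = 135 mg

For equal systemic exposure: F × D_ev = D_iv
D_ev = D_iv / F = 50 / 0.37 = 135.135 mg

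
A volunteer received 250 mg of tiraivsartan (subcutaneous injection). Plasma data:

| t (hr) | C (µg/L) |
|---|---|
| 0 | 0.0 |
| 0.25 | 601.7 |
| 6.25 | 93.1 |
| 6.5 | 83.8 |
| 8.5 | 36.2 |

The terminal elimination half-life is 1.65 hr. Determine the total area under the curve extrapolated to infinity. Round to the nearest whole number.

AUC = 2388 µg/L·hr

Trapezoidal AUC_0→8.5:
  [0→0.25]: (0.0+601.7)/2 × 0.25 = 75.2125
  [0.25→6.25]: (601.7+93.1)/2 × 6 = 2084.4
  [6.25→6.5]: (93.1+83.8)/2 × 0.25 = 22.1125
  [6.5→8.5]: (83.8+36.2)/2 × 2 = 120.0
  Sum = 2301.725 µg/L·hr
k_e = ln2 / t½ = 0.693147 / 1.65 = 0.4201 hr^-1
Extrapolated tail: C_last / k_e = 36.2 / 0.4201 = 86.170
AUC_0→∞ = 2301.725 + 86.170 = 2387.895 µg/L·hr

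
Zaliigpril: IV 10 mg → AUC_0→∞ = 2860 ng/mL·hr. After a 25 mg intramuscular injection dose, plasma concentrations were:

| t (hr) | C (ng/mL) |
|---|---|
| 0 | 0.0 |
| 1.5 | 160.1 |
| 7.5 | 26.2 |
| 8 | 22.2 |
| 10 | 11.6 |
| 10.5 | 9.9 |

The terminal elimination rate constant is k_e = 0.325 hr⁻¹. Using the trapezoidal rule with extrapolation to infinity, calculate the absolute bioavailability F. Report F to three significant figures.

Trapezoidal AUC_0→10.5 (intramuscular injection):
  [0→1.5]: (0.0+160.1)/2 × 1.5 = 120.075
  [1.5→7.5]: (160.1+26.2)/2 × 6 = 558.9
  [7.5→8]: (26.2+22.2)/2 × 0.5 = 12.1
  [8→10]: (22.2+11.6)/2 × 2 = 33.8
  [10→10.5]: (11.6+9.9)/2 × 0.5 = 5.375
  Sum = 730.25 ng/mL·hr
Tail: C_last/k_e = 9.9/0.325 = 30.462
AUC_0→∞ (intramuscular injection) = 730.25 + 30.462 = 760.712 ng/mL·hr
F = (AUC_ev/D_ev)/(AUC_iv/D_iv) = (760.712/25)/(2860/10) = 30.42848/286 = 0.1064

F = 0.106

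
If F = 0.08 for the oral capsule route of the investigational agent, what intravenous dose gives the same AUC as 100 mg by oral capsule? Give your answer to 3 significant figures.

D_iv = 8.00 mg

Systemic exposure from an extravascular dose = F × D_ev, so the equivalent IV dose is F × D_ev.
D_iv = F × D_ev = 0.08 × 100 = 8 mg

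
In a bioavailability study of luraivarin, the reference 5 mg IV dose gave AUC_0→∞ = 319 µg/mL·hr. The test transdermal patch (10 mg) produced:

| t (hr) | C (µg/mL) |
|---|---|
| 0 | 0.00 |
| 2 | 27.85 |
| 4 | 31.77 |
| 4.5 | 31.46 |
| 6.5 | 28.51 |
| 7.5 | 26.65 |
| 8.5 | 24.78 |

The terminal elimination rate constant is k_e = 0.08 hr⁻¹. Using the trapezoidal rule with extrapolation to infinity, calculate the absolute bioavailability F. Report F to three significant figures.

F = 0.825

Trapezoidal AUC_0→8.5 (transdermal patch):
  [0→2]: (0.00+27.85)/2 × 2 = 27.85
  [2→4]: (27.85+31.77)/2 × 2 = 59.62
  [4→4.5]: (31.77+31.46)/2 × 0.5 = 15.8075
  [4.5→6.5]: (31.46+28.51)/2 × 2 = 59.97
  [6.5→7.5]: (28.51+26.65)/2 × 1 = 27.58
  [7.5→8.5]: (26.65+24.78)/2 × 1 = 25.715
  Sum = 216.5425 µg/mL·hr
Tail: C_last/k_e = 24.78/0.08 = 309.750
AUC_0→∞ (transdermal patch) = 216.5425 + 309.750 = 526.2925 µg/mL·hr
F = (AUC_ev/D_ev)/(AUC_iv/D_iv) = (526.2925/10)/(319/5) = 52.62925/63.8 = 0.8249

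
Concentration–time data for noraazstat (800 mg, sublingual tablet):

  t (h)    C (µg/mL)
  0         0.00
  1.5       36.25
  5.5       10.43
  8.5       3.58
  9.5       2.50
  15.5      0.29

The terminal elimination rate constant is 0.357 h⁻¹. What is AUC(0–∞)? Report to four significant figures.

Trapezoidal AUC_0→15.5:
  [0→1.5]: (0.00+36.25)/2 × 1.5 = 27.1875
  [1.5→5.5]: (36.25+10.43)/2 × 4 = 93.36
  [5.5→8.5]: (10.43+3.58)/2 × 3 = 21.015
  [8.5→9.5]: (3.58+2.50)/2 × 1 = 3.04
  [9.5→15.5]: (2.50+0.29)/2 × 6 = 8.37
  Sum = 152.9725 µg/mL·h
Extrapolated tail: C_last / k_e = 0.29 / 0.357 = 0.812
AUC_0→∞ = 152.9725 + 0.812 = 153.7845 µg/mL·h

AUC = 153.8 µg/mL·h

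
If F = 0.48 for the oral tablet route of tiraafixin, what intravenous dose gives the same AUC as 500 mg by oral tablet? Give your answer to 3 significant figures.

Systemic exposure from an extravascular dose = F × D_ev, so the equivalent IV dose is F × D_ev.
D_iv = F × D_ev = 0.48 × 500 = 240 mg

D_iv = 240 mg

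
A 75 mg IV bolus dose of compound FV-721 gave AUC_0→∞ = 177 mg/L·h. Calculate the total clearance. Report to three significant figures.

CL = 0.424 L/h

CL = Dose_iv / AUC_0→∞
   = 75 / 177 = 0.423729 L/h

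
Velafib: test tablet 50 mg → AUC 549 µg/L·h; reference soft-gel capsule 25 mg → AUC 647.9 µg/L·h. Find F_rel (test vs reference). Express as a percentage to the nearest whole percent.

F_rel = (AUC_test/D_test) / (AUC_ref/D_ref)
      = (549/50) / (647.9/25)
      = 10.98 / 25.916 = 0.4237 = 42.37%

F_rel = 42%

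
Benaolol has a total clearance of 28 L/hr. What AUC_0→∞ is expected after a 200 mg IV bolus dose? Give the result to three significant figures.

AUC = 7.14 mg/L·hr

AUC_0→∞ = Dose_iv / CL
        = 200 / 28 = 7.14286 mg/L·hr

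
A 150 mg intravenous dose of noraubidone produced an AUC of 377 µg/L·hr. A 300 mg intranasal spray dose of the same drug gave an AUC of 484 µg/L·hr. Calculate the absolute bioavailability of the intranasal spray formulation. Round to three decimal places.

F = 0.642

F = (AUC_ev / D_ev) / (AUC_iv / D_iv)
  = (484/300) / (377/150)
  = 1.61333 / 2.51333 = 0.6419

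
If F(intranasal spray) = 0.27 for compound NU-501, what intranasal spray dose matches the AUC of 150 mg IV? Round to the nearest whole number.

For equal systemic exposure: F × D_ev = D_iv
D_ev = D_iv / F = 150 / 0.27 = 555.556 mg

D_intranasal = 556 mg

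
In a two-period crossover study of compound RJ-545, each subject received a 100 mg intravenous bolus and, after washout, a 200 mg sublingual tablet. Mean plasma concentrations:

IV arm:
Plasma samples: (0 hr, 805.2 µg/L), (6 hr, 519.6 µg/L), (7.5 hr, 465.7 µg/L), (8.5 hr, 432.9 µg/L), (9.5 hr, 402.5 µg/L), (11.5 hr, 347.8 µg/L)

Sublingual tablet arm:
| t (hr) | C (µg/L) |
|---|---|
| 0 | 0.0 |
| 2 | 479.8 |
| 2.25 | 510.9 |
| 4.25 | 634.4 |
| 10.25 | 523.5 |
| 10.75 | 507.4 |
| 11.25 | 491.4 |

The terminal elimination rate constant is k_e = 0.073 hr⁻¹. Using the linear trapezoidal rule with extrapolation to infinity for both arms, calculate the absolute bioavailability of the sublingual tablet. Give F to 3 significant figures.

F = 0.562

Trapezoidal AUC_0→11.5 (IV):
  [0→6]: (805.2+519.6)/2 × 6 = 3974.4
  [6→7.5]: (519.6+465.7)/2 × 1.5 = 738.975
  [7.5→8.5]: (465.7+432.9)/2 × 1 = 449.3
  [8.5→9.5]: (432.9+402.5)/2 × 1 = 417.7
  [9.5→11.5]: (402.5+347.8)/2 × 2 = 750.3
  Sum = 6330.675 µg/L·hr
IV tail: 347.8/0.073 = 4764.384; AUC_iv,0→∞ = 6330.675 + 4764.384 = 11095.059 µg/L·hr
Trapezoidal AUC_0→11.25 (sublingual tablet):
  [0→2]: (0.0+479.8)/2 × 2 = 479.8
  [2→2.25]: (479.8+510.9)/2 × 0.25 = 123.8375
  [2.25→4.25]: (510.9+634.4)/2 × 2 = 1145.3
  [4.25→10.25]: (634.4+523.5)/2 × 6 = 3473.7
  [10.25→10.75]: (523.5+507.4)/2 × 0.5 = 257.725
  [10.75→11.25]: (507.4+491.4)/2 × 0.5 = 249.7
  Sum = 5730.0625 µg/L·hr
sublingual tablet tail: 491.4/0.073 = 6731.507; AUC_ev,0→∞ = 5730.0625 + 6731.507 = 12461.5695 µg/L·hr
F = (AUC_ev/D_ev)/(AUC_iv/D_iv) = (12461.5695/200)/(11095.059/100) = 62.3078/110.95059 = 0.5616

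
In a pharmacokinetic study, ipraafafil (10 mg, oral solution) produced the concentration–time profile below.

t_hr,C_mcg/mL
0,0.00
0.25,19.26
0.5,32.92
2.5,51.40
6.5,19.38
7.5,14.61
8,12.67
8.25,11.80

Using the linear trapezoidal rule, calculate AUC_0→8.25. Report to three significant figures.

AUC = 262 mcg/mL·hr

Trapezoidal AUC_0→8.25:
  [0→0.25]: (0.00+19.26)/2 × 0.25 = 2.4075
  [0.25→0.5]: (19.26+32.92)/2 × 0.25 = 6.5225
  [0.5→2.5]: (32.92+51.40)/2 × 2 = 84.32
  [2.5→6.5]: (51.40+19.38)/2 × 4 = 141.56
  [6.5→7.5]: (19.38+14.61)/2 × 1 = 16.995
  [7.5→8]: (14.61+12.67)/2 × 0.5 = 6.82
  [8→8.25]: (12.67+11.80)/2 × 0.25 = 3.05875
  Sum = 261.68375 mcg/mL·hr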